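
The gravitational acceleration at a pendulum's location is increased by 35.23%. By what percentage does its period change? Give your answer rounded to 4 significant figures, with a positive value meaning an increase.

T ∝ 1/√g, so T'/T = 1/√(1.3523) = 0.85993.
Percentage change in T = (0.85993 − 1) × 100% = -14.01%.

-14.01%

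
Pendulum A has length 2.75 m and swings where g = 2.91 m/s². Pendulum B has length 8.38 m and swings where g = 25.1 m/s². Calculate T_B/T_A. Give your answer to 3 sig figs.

0.594

T = 2π√(L/g), so T_B/T_A = √((L_B/g_B)/(L_A/g_A)) = √((8.38/25.1)/(2.75/2.91)) = 0.594.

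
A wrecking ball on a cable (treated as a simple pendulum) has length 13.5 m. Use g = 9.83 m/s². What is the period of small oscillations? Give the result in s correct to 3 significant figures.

7.36 s

T = 2π√(L/g) = 2π√(13.5/9.83) = 2π × 1.172 = 7.36 s.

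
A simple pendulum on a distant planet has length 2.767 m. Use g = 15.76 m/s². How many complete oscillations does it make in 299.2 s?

113

T = 2π√(L/g) = 2π√(2.767/15.76) = 2.6327 s.
Number of complete oscillations = ⌊299.2/2.6327⌋ = ⌊113.65⌋ = 113.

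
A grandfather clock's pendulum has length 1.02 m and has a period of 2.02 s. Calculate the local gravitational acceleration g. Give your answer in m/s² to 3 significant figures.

9.87 m/s²

From T = 2π√(L/g), g = 4π²L/T² = 4π² × 1.02/2.020² = 9.87 m/s².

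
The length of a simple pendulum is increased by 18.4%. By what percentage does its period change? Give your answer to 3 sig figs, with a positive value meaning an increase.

8.81%

T ∝ √L, so T'/T = √(1.184) = 1.088.
Percentage change in T = (1.088 − 1) × 100% = 8.81%.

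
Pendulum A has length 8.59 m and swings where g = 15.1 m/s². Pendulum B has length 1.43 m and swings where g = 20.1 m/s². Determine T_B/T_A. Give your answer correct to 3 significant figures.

T = 2π√(L/g), so T_B/T_A = √((L_B/g_B)/(L_A/g_A)) = √((1.43/20.1)/(8.59/15.1)) = 0.354.

0.354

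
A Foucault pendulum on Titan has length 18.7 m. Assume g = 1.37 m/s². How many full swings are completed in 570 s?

T = 2π√(L/g) = 2π√(18.7/1.37) = 23.21 s.
Number of complete oscillations = ⌊570/23.21⌋ = ⌊24.55⌋ = 24.

24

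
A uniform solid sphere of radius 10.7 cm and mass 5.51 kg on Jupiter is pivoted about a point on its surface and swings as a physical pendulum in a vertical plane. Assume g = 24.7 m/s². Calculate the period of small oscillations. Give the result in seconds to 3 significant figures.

I_cm = (2/5)mr² = 0.02523 kg·m². The pivot is at distance d = 0.107 m from the centre of mass.
By the parallel-axis theorem, I = I_cm + md² = 0.02523 + 0.06308 = 0.08832 kg·m².
T = 2π√(I/(mgd)) = 2π√(0.08832/(5.51 × 24.7 × 0.107)) = 0.489 s.

0.489 s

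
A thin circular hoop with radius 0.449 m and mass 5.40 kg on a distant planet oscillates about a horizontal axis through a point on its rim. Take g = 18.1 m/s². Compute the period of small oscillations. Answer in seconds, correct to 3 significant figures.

I_cm = mr² = 1.089 kg·m². The pivot is at distance d = 0.449 m from the centre of mass.
By the parallel-axis theorem, I = I_cm + md² = 1.089 + 1.089 = 2.177 kg·m².
T = 2π√(I/(mgd)) = 2π√(2.177/(5.40 × 18.1 × 0.449)) = 1.40 s.

1.40 s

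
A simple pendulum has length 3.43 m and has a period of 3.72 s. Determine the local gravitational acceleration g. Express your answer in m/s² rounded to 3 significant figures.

From T = 2π√(L/g), g = 4π²L/T² = 4π² × 3.43/3.720² = 9.79 m/s².

9.79 m/s²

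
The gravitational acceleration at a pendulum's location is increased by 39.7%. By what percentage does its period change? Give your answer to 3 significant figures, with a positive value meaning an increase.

-15.4%

T ∝ 1/√g, so T'/T = 1/√(1.397) = 0.8461.
Percentage change in T = (0.8461 − 1) × 100% = -15.4%.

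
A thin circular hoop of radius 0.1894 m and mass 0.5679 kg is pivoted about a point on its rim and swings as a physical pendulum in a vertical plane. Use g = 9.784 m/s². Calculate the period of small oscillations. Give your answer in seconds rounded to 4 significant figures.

1.236 s

I_cm = mr² = 0.020372 kg·m². The pivot is at distance d = 0.1894 m from the centre of mass.
By the parallel-axis theorem, I = I_cm + md² = 0.020372 + 0.020372 = 0.040744 kg·m².
T = 2π√(I/(mgd)) = 2π√(0.040744/(0.5679 × 9.784 × 0.1894)) = 1.236 s.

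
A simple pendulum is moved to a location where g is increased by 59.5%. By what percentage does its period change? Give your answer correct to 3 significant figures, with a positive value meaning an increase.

-20.8%

T ∝ 1/√g, so T'/T = 1/√(1.595) = 0.7918.
Percentage change in T = (0.7918 − 1) × 100% = -20.8%.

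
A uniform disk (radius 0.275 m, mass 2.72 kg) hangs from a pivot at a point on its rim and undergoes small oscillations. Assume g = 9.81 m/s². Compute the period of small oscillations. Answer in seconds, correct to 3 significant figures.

1.29 s

I_cm = ½mr² = 0.1029 kg·m². The pivot is at distance d = 0.275 m from the centre of mass.
By the parallel-axis theorem, I = I_cm + md² = 0.1029 + 0.2057 = 0.3086 kg·m².
T = 2π√(I/(mgd)) = 2π√(0.3086/(2.72 × 9.81 × 0.275)) = 1.29 s.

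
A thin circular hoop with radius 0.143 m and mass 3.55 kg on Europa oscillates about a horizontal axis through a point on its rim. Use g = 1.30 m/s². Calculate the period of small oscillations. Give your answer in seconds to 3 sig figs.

I_cm = mr² = 0.07259 kg·m². The pivot is at distance d = 0.143 m from the centre of mass.
By the parallel-axis theorem, I = I_cm + md² = 0.07259 + 0.07259 = 0.1452 kg·m².
T = 2π√(I/(mgd)) = 2π√(0.1452/(3.55 × 1.30 × 0.143)) = 2.95 s.

2.95 s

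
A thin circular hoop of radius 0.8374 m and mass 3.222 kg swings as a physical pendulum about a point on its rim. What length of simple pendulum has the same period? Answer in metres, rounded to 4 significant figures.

The equivalent simple-pendulum length is L_eq = I/(md), where I is about the pivot and d = 0.83740 m.
I_cm = mR² = 2.2594 kg·m², so I = I_cm + md² = 2.2594 + 2.2594 = 4.5188 kg·m².
L_eq = 4.5188/(3.222 × 0.83740) = 1.675 m.

1.675 m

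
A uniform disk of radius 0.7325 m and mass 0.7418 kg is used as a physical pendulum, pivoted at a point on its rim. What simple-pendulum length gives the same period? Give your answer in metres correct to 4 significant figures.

The equivalent simple-pendulum length is L_eq = I/(md), where I is about the pivot and d = 0.73250 m.
I_cm = ½mR² = 0.19901 kg·m², so I = I_cm + md² = 0.19901 + 0.39802 = 0.59703 kg·m².
L_eq = 0.59703/(0.7418 × 0.73250) = 1.099 m.

1.099 m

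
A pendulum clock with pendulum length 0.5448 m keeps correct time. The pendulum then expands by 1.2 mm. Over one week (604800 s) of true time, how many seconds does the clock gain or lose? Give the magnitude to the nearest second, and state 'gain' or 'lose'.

lose 665 s

T ∝ √L, so T'/T = √(0.54600/0.5448) = 1.00110.
In 604800 s of true time the clock registers 604800/1.00110 = 604135.0 s, so it loses 665 s.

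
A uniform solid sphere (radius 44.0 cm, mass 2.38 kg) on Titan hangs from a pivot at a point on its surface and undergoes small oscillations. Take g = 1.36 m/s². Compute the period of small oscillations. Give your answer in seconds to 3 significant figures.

4.23 s

I_cm = (2/5)mr² = 0.1843 kg·m². The pivot is at distance d = 0.440 m from the centre of mass.
By the parallel-axis theorem, I = I_cm + md² = 0.1843 + 0.4608 = 0.6451 kg·m².
T = 2π√(I/(mgd)) = 2π√(0.6451/(2.38 × 1.36 × 0.440)) = 4.23 s.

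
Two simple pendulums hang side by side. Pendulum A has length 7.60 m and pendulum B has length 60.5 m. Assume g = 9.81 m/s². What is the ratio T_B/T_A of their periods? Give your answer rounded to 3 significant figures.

T ∝ √L, so T_B/T_A = √(L_B/L_A) = √(60.5/7.60) = 2.82.

2.82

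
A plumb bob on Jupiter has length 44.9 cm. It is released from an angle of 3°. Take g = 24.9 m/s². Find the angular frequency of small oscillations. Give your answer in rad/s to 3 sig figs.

7.45 rad/s

ω = √(g/L) = √(24.9/0.449) = 7.45 rad/s.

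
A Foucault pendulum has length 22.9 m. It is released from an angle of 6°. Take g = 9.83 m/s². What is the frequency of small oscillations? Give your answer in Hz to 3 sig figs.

0.104 Hz

T = 2π√(L/g) = 2π√(22.9/9.83) = 9.590 s, so f = 1/T = 0.104 Hz.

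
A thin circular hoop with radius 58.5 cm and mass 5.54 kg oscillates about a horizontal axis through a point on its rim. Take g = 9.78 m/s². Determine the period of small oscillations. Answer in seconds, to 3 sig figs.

I_cm = mr² = 1.896 kg·m². The pivot is at distance d = 0.585 m from the centre of mass.
By the parallel-axis theorem, I = I_cm + md² = 1.896 + 1.896 = 3.792 kg·m².
T = 2π√(I/(mgd)) = 2π√(3.792/(5.54 × 9.78 × 0.585)) = 2.17 s.

2.17 s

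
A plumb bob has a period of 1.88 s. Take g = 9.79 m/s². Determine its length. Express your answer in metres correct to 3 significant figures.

From T = 2π√(L/g), L = gT²/(4π²) = 9.79 × 1.880²/(4π²) = 0.876 m.

0.876 m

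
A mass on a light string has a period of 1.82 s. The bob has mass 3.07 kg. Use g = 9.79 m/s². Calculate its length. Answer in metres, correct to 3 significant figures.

From T = 2π√(L/g), L = gT²/(4π²) = 9.79 × 1.820²/(4π²) = 0.821 m.

0.821 m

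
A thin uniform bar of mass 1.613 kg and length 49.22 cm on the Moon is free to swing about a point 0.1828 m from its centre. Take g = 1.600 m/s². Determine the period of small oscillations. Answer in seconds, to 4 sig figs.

2.690 s

For a physical pendulum T = 2π√(I/(mgd)), with d = 0.18280 m from pivot to centre of mass.
I_cm = mL²/12 = 1.613 × 0.4922²/12 = 0.032564 kg·m²; I = I_cm + md² = 0.032564 + 1.613 × 0.18280² = 0.086464 kg·m².
T = 2π√(0.086464/(1.613 × 1.600 × 0.18280)) = 2.690 s.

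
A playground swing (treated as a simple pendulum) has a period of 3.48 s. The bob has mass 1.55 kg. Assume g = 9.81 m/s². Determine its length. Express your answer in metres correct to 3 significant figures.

3.01 m

From T = 2π√(L/g), L = gT²/(4π²) = 9.81 × 3.480²/(4π²) = 3.01 m.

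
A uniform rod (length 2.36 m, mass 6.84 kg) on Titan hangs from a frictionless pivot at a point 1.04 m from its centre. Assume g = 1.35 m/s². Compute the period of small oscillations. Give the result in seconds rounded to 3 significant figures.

For a physical pendulum T = 2π√(I/(mgd)), with d = 1.040 m from pivot to centre of mass.
I_cm = mL²/12 = 6.84 × 2.36²/12 = 3.175 kg·m²; I = I_cm + md² = 3.175 + 6.84 × 1.040² = 10.57 kg·m².
T = 2π√(10.57/(6.84 × 1.35 × 1.040)) = 6.59 s.

6.59 s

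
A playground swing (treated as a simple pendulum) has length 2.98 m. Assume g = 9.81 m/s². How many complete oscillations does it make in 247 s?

T = 2π√(L/g) = 2π√(2.98/9.81) = 3.463 s.
Number of complete oscillations = ⌊247/3.463⌋ = ⌊71.33⌋ = 71.

71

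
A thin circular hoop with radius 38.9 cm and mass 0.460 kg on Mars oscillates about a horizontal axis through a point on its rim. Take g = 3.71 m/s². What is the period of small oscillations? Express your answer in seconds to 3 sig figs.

I_cm = mr² = 0.06961 kg·m². The pivot is at distance d = 0.389 m from the centre of mass.
By the parallel-axis theorem, I = I_cm + md² = 0.06961 + 0.06961 = 0.1392 kg·m².
T = 2π√(I/(mgd)) = 2π√(0.1392/(0.460 × 3.71 × 0.389)) = 2.88 s.

2.88 s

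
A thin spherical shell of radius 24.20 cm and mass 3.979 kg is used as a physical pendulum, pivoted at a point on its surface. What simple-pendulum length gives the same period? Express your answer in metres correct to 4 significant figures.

The equivalent simple-pendulum length is L_eq = I/(md), where I is about the pivot and d = 0.24200 m.
I_cm = (2/3)mR² = 0.15535 kg·m², so I = I_cm + md² = 0.15535 + 0.23303 = 0.38838 kg·m².
L_eq = 0.38838/(3.979 × 0.24200) = 0.4033 m.

0.4033 m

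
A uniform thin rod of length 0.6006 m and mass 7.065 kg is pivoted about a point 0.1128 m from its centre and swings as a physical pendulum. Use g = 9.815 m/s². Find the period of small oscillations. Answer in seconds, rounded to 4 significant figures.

1.235 s

For a physical pendulum T = 2π√(I/(mgd)), with d = 0.11280 m from pivot to centre of mass.
I_cm = mL²/12 = 7.065 × 0.6006²/12 = 0.21237 kg·m²; I = I_cm + md² = 0.21237 + 7.065 × 0.11280² = 0.30227 kg·m².
T = 2π√(0.30227/(7.065 × 9.815 × 0.11280)) = 1.235 s.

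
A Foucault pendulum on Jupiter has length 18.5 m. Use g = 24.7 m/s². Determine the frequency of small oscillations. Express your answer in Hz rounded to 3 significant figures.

0.184 Hz

T = 2π√(L/g) = 2π√(18.5/24.7) = 5.438 s, so f = 1/T = 0.184 Hz.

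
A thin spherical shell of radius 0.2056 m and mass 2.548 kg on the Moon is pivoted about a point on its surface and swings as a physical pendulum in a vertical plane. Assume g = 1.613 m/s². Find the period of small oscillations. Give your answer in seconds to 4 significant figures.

I_cm = (2/3)mr² = 0.071805 kg·m². The pivot is at distance d = 0.2056 m from the centre of mass.
By the parallel-axis theorem, I = I_cm + md² = 0.071805 + 0.10771 = 0.17951 kg·m².
T = 2π√(I/(mgd)) = 2π√(0.17951/(2.548 × 1.613 × 0.2056)) = 2.896 s.

2.896 s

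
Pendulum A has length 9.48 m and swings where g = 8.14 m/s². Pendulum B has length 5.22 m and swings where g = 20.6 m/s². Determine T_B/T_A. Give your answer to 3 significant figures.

0.466

T = 2π√(L/g), so T_B/T_A = √((L_B/g_B)/(L_A/g_A)) = √((5.22/20.6)/(9.48/8.14)) = 0.466.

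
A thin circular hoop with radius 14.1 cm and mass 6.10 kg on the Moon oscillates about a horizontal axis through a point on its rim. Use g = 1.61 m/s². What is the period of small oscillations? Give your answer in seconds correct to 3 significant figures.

I_cm = mr² = 0.1213 kg·m². The pivot is at distance d = 0.141 m from the centre of mass.
By the parallel-axis theorem, I = I_cm + md² = 0.1213 + 0.1213 = 0.2425 kg·m².
T = 2π√(I/(mgd)) = 2π√(0.2425/(6.10 × 1.61 × 0.141)) = 2.63 s.

2.63 s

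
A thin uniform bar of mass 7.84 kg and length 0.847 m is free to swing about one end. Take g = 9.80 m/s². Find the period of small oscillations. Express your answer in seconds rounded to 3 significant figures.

1.51 s

For a physical pendulum T = 2π√(I/(mgd)), with d = 0.4235 m from pivot to centre of mass.
I_cm = mL²/12 = 7.84 × 0.847²/12 = 0.4687 kg·m²; I = I_cm + md² = 0.4687 + 7.84 × 0.4235² = 1.875 kg·m².
T = 2π√(1.875/(7.84 × 9.80 × 0.4235)) = 1.51 s.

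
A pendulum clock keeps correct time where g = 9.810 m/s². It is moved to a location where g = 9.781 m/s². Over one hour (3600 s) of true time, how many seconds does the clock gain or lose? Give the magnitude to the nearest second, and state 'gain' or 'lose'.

lose 5 s

The clock's period scales as T ∝ 1/√g, so T'/T = √(9.810/9.781) = 1.00148.
In 3600 s of true time the clock registers 3600/1.00148 = 3594.7 s, so it loses 5 s.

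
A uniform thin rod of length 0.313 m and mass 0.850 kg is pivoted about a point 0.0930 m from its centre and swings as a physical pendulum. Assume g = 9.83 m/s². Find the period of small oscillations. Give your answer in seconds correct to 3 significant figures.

For a physical pendulum T = 2π√(I/(mgd)), with d = 0.09300 m from pivot to centre of mass.
I_cm = mL²/12 = 0.850 × 0.313²/12 = 0.006939 kg·m²; I = I_cm + md² = 0.006939 + 0.850 × 0.09300² = 0.01429 kg·m².
T = 2π√(0.01429/(0.850 × 9.83 × 0.09300)) = 0.852 s.

0.852 s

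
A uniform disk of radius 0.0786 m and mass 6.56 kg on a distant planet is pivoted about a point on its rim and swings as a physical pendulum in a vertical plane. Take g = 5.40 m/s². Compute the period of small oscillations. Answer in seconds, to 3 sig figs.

I_cm = ½mr² = 0.02026 kg·m². The pivot is at distance d = 0.0786 m from the centre of mass.
By the parallel-axis theorem, I = I_cm + md² = 0.02026 + 0.04053 = 0.06079 kg·m².
T = 2π√(I/(mgd)) = 2π√(0.06079/(6.56 × 5.40 × 0.0786)) = 0.928 s.

0.928 s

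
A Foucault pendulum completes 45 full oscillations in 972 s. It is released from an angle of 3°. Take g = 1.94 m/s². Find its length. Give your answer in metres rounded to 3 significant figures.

22.9 m

T = 972/45 = 21.60 s.
From T = 2π√(L/g), L = gT²/(4π²) = 1.94 × 21.60²/(4π²) = 22.9 m.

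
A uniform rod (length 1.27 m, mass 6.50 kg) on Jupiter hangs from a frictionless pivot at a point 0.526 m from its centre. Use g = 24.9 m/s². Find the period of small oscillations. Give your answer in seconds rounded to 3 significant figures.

1.11 s

For a physical pendulum T = 2π√(I/(mgd)), with d = 0.5260 m from pivot to centre of mass.
I_cm = mL²/12 = 6.50 × 1.27²/12 = 0.8737 kg·m²; I = I_cm + md² = 0.8737 + 6.50 × 0.5260² = 2.672 kg·m².
T = 2π√(2.672/(6.50 × 24.9 × 0.5260)) = 1.11 s.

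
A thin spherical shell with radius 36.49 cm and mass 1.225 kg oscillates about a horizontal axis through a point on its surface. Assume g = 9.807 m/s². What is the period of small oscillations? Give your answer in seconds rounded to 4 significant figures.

I_cm = (2/3)mr² = 0.10874 kg·m². The pivot is at distance d = 0.3649 m from the centre of mass.
By the parallel-axis theorem, I = I_cm + md² = 0.10874 + 0.16311 = 0.27185 kg·m².
T = 2π√(I/(mgd)) = 2π√(0.27185/(1.225 × 9.807 × 0.3649)) = 1.565 s.

1.565 s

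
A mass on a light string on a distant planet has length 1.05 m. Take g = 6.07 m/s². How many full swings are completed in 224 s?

T = 2π√(L/g) = 2π√(1.05/6.07) = 2.613 s.
Number of complete oscillations = ⌊224/2.613⌋ = ⌊85.72⌋ = 85.

85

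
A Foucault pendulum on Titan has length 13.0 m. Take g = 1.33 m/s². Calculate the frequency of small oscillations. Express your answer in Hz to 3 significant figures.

0.0509 Hz

T = 2π√(L/g) = 2π√(13.0/1.33) = 19.64 s, so f = 1/T = 0.0509 Hz.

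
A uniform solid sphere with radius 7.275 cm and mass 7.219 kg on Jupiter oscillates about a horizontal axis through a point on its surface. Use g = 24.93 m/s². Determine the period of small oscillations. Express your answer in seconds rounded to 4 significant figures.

0.4016 s

I_cm = (2/5)mr² = 0.015283 kg·m². The pivot is at distance d = 0.07275 m from the centre of mass.
By the parallel-axis theorem, I = I_cm + md² = 0.015283 + 0.038207 = 0.053490 kg·m².
T = 2π√(I/(mgd)) = 2π√(0.053490/(7.219 × 24.93 × 0.07275)) = 0.4016 s.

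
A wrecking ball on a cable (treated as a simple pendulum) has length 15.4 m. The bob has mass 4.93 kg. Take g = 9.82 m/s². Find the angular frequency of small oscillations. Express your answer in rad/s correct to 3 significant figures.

0.799 rad/s

ω = √(g/L) = √(9.82/15.4) = 0.799 rad/s.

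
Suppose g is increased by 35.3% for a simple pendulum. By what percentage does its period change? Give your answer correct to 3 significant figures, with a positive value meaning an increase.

T ∝ 1/√g, so T'/T = 1/√(1.353) = 0.8597.
Percentage change in T = (0.8597 − 1) × 100% = -14.0%.

-14.0%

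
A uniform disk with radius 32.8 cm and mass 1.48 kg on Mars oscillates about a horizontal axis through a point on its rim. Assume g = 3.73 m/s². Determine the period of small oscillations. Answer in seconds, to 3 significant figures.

I_cm = ½mr² = 0.07961 kg·m². The pivot is at distance d = 0.328 m from the centre of mass.
By the parallel-axis theorem, I = I_cm + md² = 0.07961 + 0.1592 = 0.2388 kg·m².
T = 2π√(I/(mgd)) = 2π√(0.2388/(1.48 × 3.73 × 0.328)) = 2.28 s.

2.28 s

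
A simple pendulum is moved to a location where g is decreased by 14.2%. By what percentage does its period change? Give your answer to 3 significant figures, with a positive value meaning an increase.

7.96%

T ∝ 1/√g, so T'/T = 1/√(0.8580) = 1.080.
Percentage change in T = (1.080 − 1) × 100% = 7.96%.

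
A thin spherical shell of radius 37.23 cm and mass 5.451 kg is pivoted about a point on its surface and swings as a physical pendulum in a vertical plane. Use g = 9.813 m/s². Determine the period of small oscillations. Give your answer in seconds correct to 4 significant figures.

1.580 s

I_cm = (2/3)mr² = 0.50370 kg·m². The pivot is at distance d = 0.3723 m from the centre of mass.
By the parallel-axis theorem, I = I_cm + md² = 0.50370 + 0.75555 = 1.2592 kg·m².
T = 2π√(I/(mgd)) = 2π√(1.2592/(5.451 × 9.813 × 0.3723)) = 1.580 s.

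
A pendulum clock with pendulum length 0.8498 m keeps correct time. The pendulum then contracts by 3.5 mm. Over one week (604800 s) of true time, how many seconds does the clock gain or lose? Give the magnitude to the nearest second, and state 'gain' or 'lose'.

T ∝ √L, so T'/T = √(0.84630/0.8498) = 0.997939.
In 604800 s of true time the clock registers 604800/0.997939 = 606049.3 s, so it gains 1249 s.

gain 1249 s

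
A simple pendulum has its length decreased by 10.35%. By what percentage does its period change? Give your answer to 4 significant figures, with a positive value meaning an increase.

-5.316%

T ∝ √L, so T'/T = √(0.89650) = 0.94684.
Percentage change in T = (0.94684 − 1) × 100% = -5.316%.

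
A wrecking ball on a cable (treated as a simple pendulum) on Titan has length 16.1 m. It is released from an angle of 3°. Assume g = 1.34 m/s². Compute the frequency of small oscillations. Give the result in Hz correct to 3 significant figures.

0.0459 Hz

T = 2π√(L/g) = 2π√(16.1/1.34) = 21.78 s, so f = 1/T = 0.0459 Hz.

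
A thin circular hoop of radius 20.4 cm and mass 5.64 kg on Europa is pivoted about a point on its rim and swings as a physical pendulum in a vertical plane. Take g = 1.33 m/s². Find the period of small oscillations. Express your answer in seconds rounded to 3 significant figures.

I_cm = mr² = 0.2347 kg·m². The pivot is at distance d = 0.204 m from the centre of mass.
By the parallel-axis theorem, I = I_cm + md² = 0.2347 + 0.2347 = 0.4694 kg·m².
T = 2π√(I/(mgd)) = 2π√(0.4694/(5.64 × 1.33 × 0.204)) = 3.48 s.

3.48 s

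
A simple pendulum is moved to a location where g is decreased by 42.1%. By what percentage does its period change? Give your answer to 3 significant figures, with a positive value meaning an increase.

31.4%

T ∝ 1/√g, so T'/T = 1/√(0.5790) = 1.314.
Percentage change in T = (1.314 − 1) × 100% = 31.4%.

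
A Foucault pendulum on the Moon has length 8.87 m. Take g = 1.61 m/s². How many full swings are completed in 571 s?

T = 2π√(L/g) = 2π√(8.87/1.61) = 14.75 s.
Number of complete oscillations = ⌊571/14.75⌋ = ⌊38.72⌋ = 38.

38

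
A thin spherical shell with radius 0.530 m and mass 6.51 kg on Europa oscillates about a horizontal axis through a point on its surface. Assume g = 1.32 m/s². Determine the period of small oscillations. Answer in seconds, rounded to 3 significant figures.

I_cm = (2/3)mr² = 1.219 kg·m². The pivot is at distance d = 0.530 m from the centre of mass.
By the parallel-axis theorem, I = I_cm + md² = 1.219 + 1.829 = 3.048 kg·m².
T = 2π√(I/(mgd)) = 2π√(3.048/(6.51 × 1.32 × 0.530)) = 5.14 s.

5.14 s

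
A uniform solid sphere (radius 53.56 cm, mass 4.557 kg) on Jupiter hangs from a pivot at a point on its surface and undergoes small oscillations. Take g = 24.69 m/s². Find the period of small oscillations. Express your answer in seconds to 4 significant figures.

I_cm = (2/5)mr² = 0.52290 kg·m². The pivot is at distance d = 0.5356 m from the centre of mass.
By the parallel-axis theorem, I = I_cm + md² = 0.52290 + 1.3073 = 1.8302 kg·m².
T = 2π√(I/(mgd)) = 2π√(1.8302/(4.557 × 24.69 × 0.5356)) = 1.095 s.

1.095 s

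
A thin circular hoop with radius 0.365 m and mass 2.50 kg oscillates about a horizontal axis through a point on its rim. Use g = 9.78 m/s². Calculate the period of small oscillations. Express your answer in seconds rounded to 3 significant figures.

I_cm = mr² = 0.3331 kg·m². The pivot is at distance d = 0.365 m from the centre of mass.
By the parallel-axis theorem, I = I_cm + md² = 0.3331 + 0.3331 = 0.6661 kg·m².
T = 2π√(I/(mgd)) = 2π√(0.6661/(2.50 × 9.78 × 0.365)) = 1.72 s.

1.72 s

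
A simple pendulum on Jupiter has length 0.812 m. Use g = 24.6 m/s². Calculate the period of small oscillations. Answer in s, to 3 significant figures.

T = 2π√(L/g) = 2π√(0.812/24.6) = 2π × 0.1817 = 1.14 s.

1.14 s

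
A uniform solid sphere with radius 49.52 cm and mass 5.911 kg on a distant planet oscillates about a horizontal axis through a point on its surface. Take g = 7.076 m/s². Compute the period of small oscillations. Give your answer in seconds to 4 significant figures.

1.967 s

I_cm = (2/5)mr² = 0.57981 kg·m². The pivot is at distance d = 0.4952 m from the centre of mass.
By the parallel-axis theorem, I = I_cm + md² = 0.57981 + 1.4495 = 2.0293 kg·m².
T = 2π√(I/(mgd)) = 2π√(2.0293/(5.911 × 7.076 × 0.4952)) = 1.967 s.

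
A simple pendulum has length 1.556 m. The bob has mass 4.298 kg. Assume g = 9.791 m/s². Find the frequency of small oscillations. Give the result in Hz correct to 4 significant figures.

T = 2π√(L/g) = 2π√(1.556/9.791) = 2.5048 s, so f = 1/T = 0.3992 Hz.

0.3992 Hz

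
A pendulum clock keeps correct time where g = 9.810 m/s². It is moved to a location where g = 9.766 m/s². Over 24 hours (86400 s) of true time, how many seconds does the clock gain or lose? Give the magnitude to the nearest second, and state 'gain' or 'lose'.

The clock's period scales as T ∝ 1/√g, so T'/T = √(9.810/9.766) = 1.00225.
In 86400 s of true time the clock registers 86400/1.00225 = 86206.0 s, so it loses 194 s.

lose 194 s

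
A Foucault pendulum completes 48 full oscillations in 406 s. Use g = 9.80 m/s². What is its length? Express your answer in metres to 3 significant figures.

17.8 m

T = 406/48 = 8.458 s.
From T = 2π√(L/g), L = gT²/(4π²) = 9.80 × 8.458²/(4π²) = 17.8 m.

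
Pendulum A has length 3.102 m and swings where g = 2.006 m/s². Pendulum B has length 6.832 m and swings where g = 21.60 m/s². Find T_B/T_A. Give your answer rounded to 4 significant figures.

T = 2π√(L/g), so T_B/T_A = √((L_B/g_B)/(L_A/g_A)) = √((6.832/21.60)/(3.102/2.006)) = 0.4523.

0.4523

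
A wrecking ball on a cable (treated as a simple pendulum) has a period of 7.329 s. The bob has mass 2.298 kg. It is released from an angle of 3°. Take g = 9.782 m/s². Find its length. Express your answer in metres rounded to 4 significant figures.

13.31 m

From T = 2π√(L/g), L = gT²/(4π²) = 9.782 × 7.3290²/(4π²) = 13.31 m.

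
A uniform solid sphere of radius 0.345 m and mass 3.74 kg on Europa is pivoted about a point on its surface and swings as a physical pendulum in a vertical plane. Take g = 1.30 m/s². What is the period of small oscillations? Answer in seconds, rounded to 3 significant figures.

I_cm = (2/5)mr² = 0.1781 kg·m². The pivot is at distance d = 0.345 m from the centre of mass.
By the parallel-axis theorem, I = I_cm + md² = 0.1781 + 0.4452 = 0.6232 kg·m².
T = 2π√(I/(mgd)) = 2π√(0.6232/(3.74 × 1.30 × 0.345)) = 3.83 s.

3.83 s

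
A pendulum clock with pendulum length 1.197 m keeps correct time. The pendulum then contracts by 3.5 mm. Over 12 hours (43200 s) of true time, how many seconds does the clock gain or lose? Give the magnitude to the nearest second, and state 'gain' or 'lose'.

gain 63 s

T ∝ √L, so T'/T = √(1.19350/1.197) = 0.998537.
In 43200 s of true time the clock registers 43200/0.998537 = 43263.3 s, so it gains 63 s.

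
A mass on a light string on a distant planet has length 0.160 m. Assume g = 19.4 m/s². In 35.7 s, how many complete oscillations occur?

62

T = 2π√(L/g) = 2π√(0.160/19.4) = 0.5706 s.
Number of complete oscillations = ⌊35.7/0.5706⌋ = ⌊62.56⌋ = 62.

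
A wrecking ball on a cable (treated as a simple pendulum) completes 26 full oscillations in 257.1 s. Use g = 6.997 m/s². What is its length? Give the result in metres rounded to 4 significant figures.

17.33 m

T = 257.1/26 = 9.8885 s.
From T = 2π√(L/g), L = gT²/(4π²) = 6.997 × 9.8885²/(4π²) = 17.33 m.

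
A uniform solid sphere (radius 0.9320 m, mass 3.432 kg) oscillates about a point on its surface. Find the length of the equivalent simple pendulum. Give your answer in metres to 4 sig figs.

1.305 m

The equivalent simple-pendulum length is L_eq = I/(md), where I is about the pivot and d = 0.93200 m.
I_cm = (2/5)mR² = 1.1924 kg·m², so I = I_cm + md² = 1.1924 + 2.9811 = 4.1736 kg·m².
L_eq = 4.1736/(3.432 × 0.93200) = 1.305 m.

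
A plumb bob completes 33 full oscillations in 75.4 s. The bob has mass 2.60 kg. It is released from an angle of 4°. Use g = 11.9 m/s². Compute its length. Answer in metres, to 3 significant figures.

1.57 m

T = 75.4/33 = 2.285 s.
From T = 2π√(L/g), L = gT²/(4π²) = 11.9 × 2.285²/(4π²) = 1.57 m.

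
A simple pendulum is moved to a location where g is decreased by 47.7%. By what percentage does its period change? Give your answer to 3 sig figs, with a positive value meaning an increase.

38.3%

T ∝ 1/√g, so T'/T = 1/√(0.5230) = 1.383.
Percentage change in T = (1.383 − 1) × 100% = 38.3%.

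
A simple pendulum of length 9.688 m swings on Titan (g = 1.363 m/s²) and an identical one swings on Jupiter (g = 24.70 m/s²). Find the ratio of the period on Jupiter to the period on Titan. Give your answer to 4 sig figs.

0.2349

T ∝ 1/√g, so T₂/T₁ = √(g₁/g₂) = √(1.363/24.70) = 0.2349.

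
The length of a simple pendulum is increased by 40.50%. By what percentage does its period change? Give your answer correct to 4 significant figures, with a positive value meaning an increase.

18.53%

T ∝ √L, so T'/T = √(1.4050) = 1.1853.
Percentage change in T = (1.1853 − 1) × 100% = 18.53%.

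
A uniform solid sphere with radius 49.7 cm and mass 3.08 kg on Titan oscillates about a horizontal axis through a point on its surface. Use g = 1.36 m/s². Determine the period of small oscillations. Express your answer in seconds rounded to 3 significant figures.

I_cm = (2/5)mr² = 0.3043 kg·m². The pivot is at distance d = 0.497 m from the centre of mass.
By the parallel-axis theorem, I = I_cm + md² = 0.3043 + 0.7608 = 1.065 kg·m².
T = 2π√(I/(mgd)) = 2π√(1.065/(3.08 × 1.36 × 0.497)) = 4.49 s.

4.49 s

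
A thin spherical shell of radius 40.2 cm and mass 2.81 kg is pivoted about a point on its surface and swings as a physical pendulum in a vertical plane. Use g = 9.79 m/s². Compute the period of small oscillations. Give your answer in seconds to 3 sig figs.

1.64 s

I_cm = (2/3)mr² = 0.3027 kg·m². The pivot is at distance d = 0.402 m from the centre of mass.
By the parallel-axis theorem, I = I_cm + md² = 0.3027 + 0.4541 = 0.7568 kg·m².
T = 2π√(I/(mgd)) = 2π√(0.7568/(2.81 × 9.79 × 0.402)) = 1.64 s.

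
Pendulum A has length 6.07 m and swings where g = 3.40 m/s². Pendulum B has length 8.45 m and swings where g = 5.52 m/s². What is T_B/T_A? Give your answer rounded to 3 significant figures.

T = 2π√(L/g), so T_B/T_A = √((L_B/g_B)/(L_A/g_A)) = √((8.45/5.52)/(6.07/3.40)) = 0.926.

0.926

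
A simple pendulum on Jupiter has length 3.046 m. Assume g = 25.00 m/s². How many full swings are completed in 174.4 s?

79

T = 2π√(L/g) = 2π√(3.046/25.00) = 2.1932 s.
Number of complete oscillations = ⌊174.4/2.1932⌋ = ⌊79.519⌋ = 79.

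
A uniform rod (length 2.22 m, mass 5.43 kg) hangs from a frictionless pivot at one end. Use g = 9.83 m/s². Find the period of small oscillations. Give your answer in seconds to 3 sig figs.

2.44 s

For a physical pendulum T = 2π√(I/(mgd)), with d = 1.110 m from pivot to centre of mass.
I_cm = mL²/12 = 5.43 × 2.22²/12 = 2.230 kg·m²; I = I_cm + md² = 2.230 + 5.43 × 1.110² = 8.920 kg·m².
T = 2π√(8.920/(5.43 × 9.83 × 1.110)) = 2.44 s.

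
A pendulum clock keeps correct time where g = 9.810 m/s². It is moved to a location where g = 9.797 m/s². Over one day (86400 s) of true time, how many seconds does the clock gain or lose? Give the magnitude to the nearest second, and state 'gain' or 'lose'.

The clock's period scales as T ∝ 1/√g, so T'/T = √(9.810/9.797) = 1.00066.
In 86400 s of true time the clock registers 86400/1.00066 = 86342.7 s, so it loses 57 s.

lose 57 s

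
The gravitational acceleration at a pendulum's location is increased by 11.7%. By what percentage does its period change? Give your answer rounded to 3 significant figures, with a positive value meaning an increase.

-5.38%

T ∝ 1/√g, so T'/T = 1/√(1.117) = 0.9462.
Percentage change in T = (0.9462 − 1) × 100% = -5.38%.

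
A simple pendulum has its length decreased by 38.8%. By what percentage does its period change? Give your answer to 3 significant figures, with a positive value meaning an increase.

T ∝ √L, so T'/T = √(0.6120) = 0.7823.
Percentage change in T = (0.7823 − 1) × 100% = -21.8%.

-21.8%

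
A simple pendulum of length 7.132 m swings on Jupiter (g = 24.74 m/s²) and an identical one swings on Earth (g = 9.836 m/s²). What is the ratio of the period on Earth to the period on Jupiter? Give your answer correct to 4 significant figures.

T ∝ 1/√g, so T₂/T₁ = √(g₁/g₂) = √(24.74/9.836) = 1.586.

1.586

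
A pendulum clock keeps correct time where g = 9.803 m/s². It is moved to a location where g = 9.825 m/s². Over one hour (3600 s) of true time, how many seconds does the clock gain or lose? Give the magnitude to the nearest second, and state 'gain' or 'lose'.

The clock's period scales as T ∝ 1/√g, so T'/T = √(9.803/9.825) = 0.998880.
In 3600 s of true time the clock registers 3600/0.998880 = 3604.0 s, so it gains 4 s.

gain 4 s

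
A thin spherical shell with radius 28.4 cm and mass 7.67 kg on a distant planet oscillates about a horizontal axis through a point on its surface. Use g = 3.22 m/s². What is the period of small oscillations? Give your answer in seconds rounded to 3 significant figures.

I_cm = (2/3)mr² = 0.4124 kg·m². The pivot is at distance d = 0.284 m from the centre of mass.
By the parallel-axis theorem, I = I_cm + md² = 0.4124 + 0.6186 = 1.031 kg·m².
T = 2π√(I/(mgd)) = 2π√(1.031/(7.67 × 3.22 × 0.284)) = 2.41 s.

2.41 s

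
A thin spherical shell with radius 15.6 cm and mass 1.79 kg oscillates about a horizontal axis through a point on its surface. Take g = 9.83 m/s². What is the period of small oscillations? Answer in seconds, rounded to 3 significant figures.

1.02 s

I_cm = (2/3)mr² = 0.02904 kg·m². The pivot is at distance d = 0.156 m from the centre of mass.
By the parallel-axis theorem, I = I_cm + md² = 0.02904 + 0.04356 = 0.07260 kg·m².
T = 2π√(I/(mgd)) = 2π√(0.07260/(1.79 × 9.83 × 0.156)) = 1.02 s.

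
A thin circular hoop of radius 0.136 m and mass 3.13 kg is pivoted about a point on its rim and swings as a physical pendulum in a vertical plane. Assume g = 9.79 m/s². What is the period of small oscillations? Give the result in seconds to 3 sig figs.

I_cm = mr² = 0.05789 kg·m². The pivot is at distance d = 0.136 m from the centre of mass.
By the parallel-axis theorem, I = I_cm + md² = 0.05789 + 0.05789 = 0.1158 kg·m².
T = 2π√(I/(mgd)) = 2π√(0.1158/(3.13 × 9.79 × 0.136)) = 1.05 s.

1.05 s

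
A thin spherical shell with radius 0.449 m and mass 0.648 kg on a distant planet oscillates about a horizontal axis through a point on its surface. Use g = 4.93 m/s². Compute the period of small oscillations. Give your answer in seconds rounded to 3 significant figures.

2.45 s

I_cm = (2/3)mr² = 0.08709 kg·m². The pivot is at distance d = 0.449 m from the centre of mass.
By the parallel-axis theorem, I = I_cm + md² = 0.08709 + 0.1306 = 0.2177 kg·m².
T = 2π√(I/(mgd)) = 2π√(0.2177/(0.648 × 4.93 × 0.449)) = 2.45 s.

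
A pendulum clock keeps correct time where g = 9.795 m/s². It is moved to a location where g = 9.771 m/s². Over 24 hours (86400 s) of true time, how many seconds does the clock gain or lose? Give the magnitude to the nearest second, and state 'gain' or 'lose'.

The clock's period scales as T ∝ 1/√g, so T'/T = √(9.795/9.771) = 1.00123.
In 86400 s of true time the clock registers 86400/1.00123 = 86294.1 s, so it loses 106 s.

lose 106 s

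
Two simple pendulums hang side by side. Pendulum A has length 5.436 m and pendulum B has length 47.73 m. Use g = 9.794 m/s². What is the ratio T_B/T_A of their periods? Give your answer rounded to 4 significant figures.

T ∝ √L, so T_B/T_A = √(L_B/L_A) = √(47.73/5.436) = 2.963.

2.963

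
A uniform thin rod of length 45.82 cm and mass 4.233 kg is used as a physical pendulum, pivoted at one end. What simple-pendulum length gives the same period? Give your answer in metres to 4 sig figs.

The equivalent simple-pendulum length is L_eq = I/(md), where I is about the pivot and d = 0.22910 m.
I_cm = (1/12)mL² = 0.074059 kg·m², so I = I_cm + md² = 0.074059 + 0.22218 = 0.29624 kg·m².
L_eq = 0.29624/(4.233 × 0.22910) = 0.3055 m.

0.3055 m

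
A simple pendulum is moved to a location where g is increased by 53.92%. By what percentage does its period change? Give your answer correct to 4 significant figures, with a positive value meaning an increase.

T ∝ 1/√g, so T'/T = 1/√(1.5392) = 0.80603.
Percentage change in T = (0.80603 − 1) × 100% = -19.40%.

-19.40%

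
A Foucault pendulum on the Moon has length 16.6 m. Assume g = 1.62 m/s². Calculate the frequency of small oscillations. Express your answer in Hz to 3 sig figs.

T = 2π√(L/g) = 2π√(16.6/1.62) = 20.11 s, so f = 1/T = 0.0497 Hz.

0.0497 Hz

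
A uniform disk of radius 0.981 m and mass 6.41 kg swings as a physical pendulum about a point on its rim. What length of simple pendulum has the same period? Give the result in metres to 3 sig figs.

1.47 m

The equivalent simple-pendulum length is L_eq = I/(md), where I is about the pivot and d = 0.9810 m.
I_cm = ½mR² = 3.084 kg·m², so I = I_cm + md² = 3.084 + 6.169 = 9.253 kg·m².
L_eq = 9.253/(6.41 × 0.9810) = 1.47 m.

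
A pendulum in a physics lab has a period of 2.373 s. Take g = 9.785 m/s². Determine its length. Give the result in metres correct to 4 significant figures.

1.396 m

From T = 2π√(L/g), L = gT²/(4π²) = 9.785 × 2.3730²/(4π²) = 1.396 m.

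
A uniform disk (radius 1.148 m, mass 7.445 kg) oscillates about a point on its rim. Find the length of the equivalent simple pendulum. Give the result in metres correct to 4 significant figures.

The equivalent simple-pendulum length is L_eq = I/(md), where I is about the pivot and d = 1.1480 m.
I_cm = ½mR² = 4.9059 kg·m², so I = I_cm + md² = 4.9059 + 9.8118 = 14.718 kg·m².
L_eq = 14.718/(7.445 × 1.1480) = 1.722 m.

1.722 m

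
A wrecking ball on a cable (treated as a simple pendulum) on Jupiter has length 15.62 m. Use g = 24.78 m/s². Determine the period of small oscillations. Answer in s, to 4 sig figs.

4.988 s

T = 2π√(L/g) = 2π√(15.62/24.78) = 2π × 0.79394 = 4.988 s.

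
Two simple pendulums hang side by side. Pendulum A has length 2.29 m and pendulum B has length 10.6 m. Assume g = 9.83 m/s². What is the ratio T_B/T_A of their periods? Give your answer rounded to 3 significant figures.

2.15

T ∝ √L, so T_B/T_A = √(L_B/L_A) = √(10.6/2.29) = 2.15.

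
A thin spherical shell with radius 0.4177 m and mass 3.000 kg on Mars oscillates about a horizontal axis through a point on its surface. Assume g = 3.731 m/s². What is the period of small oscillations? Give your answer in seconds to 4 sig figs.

2.714 s

I_cm = (2/3)mr² = 0.34895 kg·m². The pivot is at distance d = 0.4177 m from the centre of mass.
By the parallel-axis theorem, I = I_cm + md² = 0.34895 + 0.52342 = 0.87237 kg·m².
T = 2π√(I/(mgd)) = 2π√(0.87237/(3.000 × 3.731 × 0.4177)) = 2.714 s.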